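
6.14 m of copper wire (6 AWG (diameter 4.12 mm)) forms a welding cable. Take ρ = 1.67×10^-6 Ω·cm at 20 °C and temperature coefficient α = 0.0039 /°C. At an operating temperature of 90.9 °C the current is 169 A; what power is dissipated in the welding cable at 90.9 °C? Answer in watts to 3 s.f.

ρ = 1.67×10^-6 Ω·cm = 1.67×10^-8 Ω·m
A = π(4.12/2 mm)² = π(2.0600e-03 m)² = 1.333e-05 m²
R₍20₎ = ρL/A = (1.67×10^-8)(6.14)/(1.333e-05) = 0.007691 Ω
R₍90.9₎ = R₍20₎(1 + αΔT) = 0.007691 × (1 + 0.0039×70.9) = 0.009818 Ω
P = I²R = (169)² × 0.009818 = 280 W

280 W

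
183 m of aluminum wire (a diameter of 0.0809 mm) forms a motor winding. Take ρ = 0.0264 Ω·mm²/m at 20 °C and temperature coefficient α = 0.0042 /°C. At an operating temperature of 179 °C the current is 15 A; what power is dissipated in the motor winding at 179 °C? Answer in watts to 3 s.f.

ρ = 0.0264 Ω·mm²/m = 2.64×10^-8 Ω·m
A = π(d/2)² = π(4.0450e-05 m)² = 5.140e-09 m²
R₍20₎ = ρL/A = (2.64×10^-8)(183)/(5.140e-09) = 939.9 Ω
R₍179₎ = R₍20₎(1 + αΔT) = 939.9 × (1 + 0.0042×159) = 1568 Ω
P = I²R = (15)² × 1568 = 3.53×10^5 W

3.53×10^5 W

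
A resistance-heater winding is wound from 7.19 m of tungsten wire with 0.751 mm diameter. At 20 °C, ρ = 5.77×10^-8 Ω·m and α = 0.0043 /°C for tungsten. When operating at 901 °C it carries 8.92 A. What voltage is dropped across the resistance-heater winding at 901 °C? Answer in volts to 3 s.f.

40.0 V

A = π(d/2)² = π(3.7550e-04 m)² = 4.430e-07 m²
R₍20₎ = ρL/A = (5.77×10^-8)(7.19)/(4.430e-07) = 0.9366 Ω
R₍901₎ = R₍20₎(1 + αΔT) = 0.9366 × (1 + 0.0043×881) = 4.485 Ω
V = IR = 8.92 × 4.485 = 40.0 V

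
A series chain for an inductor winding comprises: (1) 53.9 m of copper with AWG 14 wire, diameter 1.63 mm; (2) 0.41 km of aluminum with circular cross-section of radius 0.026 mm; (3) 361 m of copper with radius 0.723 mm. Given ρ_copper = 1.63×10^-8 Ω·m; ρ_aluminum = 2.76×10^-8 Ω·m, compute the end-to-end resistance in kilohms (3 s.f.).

5.33 kΩ

Seg 1: A = π(1.63/2 mm)² = π(8.1500e-04 m)² = 2.087e-06 m²
R_1 = (1.63×10^-8)(53.9)/(2.087e-06) = 0.421 Ω
Seg 2: A = πr² = π(2.6000e-05 m)² = 2.124e-09 m²
R_2 = (2.76×10^-8)(410)/(2.124e-09) = 5328 Ω
Seg 3: A = πr² = π(7.2300e-04 m)² = 1.642e-06 m²
R_3 = (1.63×10^-8)(361)/(1.642e-06) = 3.583 Ω
R_total = R_1 + R_2 + R_3 = 5.33 kΩ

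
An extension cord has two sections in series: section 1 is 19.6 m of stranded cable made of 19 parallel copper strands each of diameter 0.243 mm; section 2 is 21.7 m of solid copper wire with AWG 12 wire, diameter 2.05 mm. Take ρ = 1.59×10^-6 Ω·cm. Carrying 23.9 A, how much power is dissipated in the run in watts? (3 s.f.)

ρ = 1.59×10^-6 Ω·cm = 1.59×10^-8 Ω·m
Section 1: A_strand = π(1.2150e-04)² = 4.638e-08 m²; R₁ = ρL/(N·A_s) = (1.59×10^-8)(19.6)/(19×4.638e-08) = 0.3537 Ω
Section 2: A = π(2.05/2 mm)² = π(1.0250e-03 m)² = 3.301e-06 m²
R₂ = (1.59×10^-8)(21.7)/(3.301e-06) = 0.1045 Ω
R = R₁ + R₂ = 0.4582 Ω
P = I²R = (23.9)² × 0.4582 = 262 W

262 W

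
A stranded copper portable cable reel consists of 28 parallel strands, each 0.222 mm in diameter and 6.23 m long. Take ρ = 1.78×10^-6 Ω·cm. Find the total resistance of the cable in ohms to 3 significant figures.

0.102 Ω

ρ = 1.78×10^-6 Ω·cm = 1.78×10^-8 Ω·m
A_strand = π(1.1100e-04 m)² = 3.871e-08 m²
R_strand = ρL/A = (1.78×10^-8)(6.23)/(3.871e-08) = 2.865 Ω
R_total = R_strand/N = 2.865/28 = 0.102 Ω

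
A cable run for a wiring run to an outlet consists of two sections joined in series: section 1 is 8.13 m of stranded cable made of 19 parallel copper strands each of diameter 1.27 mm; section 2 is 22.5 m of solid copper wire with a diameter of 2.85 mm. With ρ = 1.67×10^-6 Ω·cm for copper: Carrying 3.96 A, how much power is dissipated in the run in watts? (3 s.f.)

ρ = 1.67×10^-6 Ω·cm = 1.67×10^-8 Ω·m
Section 1: A_strand = π(6.3500e-04)² = 1.267e-06 m²; R₁ = ρL/(N·A_s) = (1.67×10^-8)(8.13)/(19×1.267e-06) = 0.005641 Ω
Section 2: A = π(d/2)² = π(1.4250e-03 m)² = 6.379e-06 m²
R₂ = (1.67×10^-8)(22.5)/(6.379e-06) = 0.0589 Ω
R = R₁ + R₂ = 0.06454 Ω
P = I²R = (3.96)² × 0.06454 = 1.01 W

1.01 W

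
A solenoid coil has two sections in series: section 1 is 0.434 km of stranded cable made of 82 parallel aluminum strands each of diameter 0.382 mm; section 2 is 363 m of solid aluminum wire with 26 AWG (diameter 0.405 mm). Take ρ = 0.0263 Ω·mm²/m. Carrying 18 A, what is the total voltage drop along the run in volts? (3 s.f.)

1360 V

ρ = 0.0263 Ω·mm²/m = 2.63×10^-8 Ω·m
Section 1: A_strand = π(1.9100e-04)² = 1.146e-07 m²; R₁ = ρL/(N·A_s) = (2.63×10^-8)(434)/(82×1.146e-07) = 1.215 Ω
Section 2: A = π(0.405/2 mm)² = π(2.0250e-04 m)² = 1.288e-07 m²
R₂ = (2.63×10^-8)(363)/(1.288e-07) = 74.11 Ω
R = R₁ + R₂ = 75.32 Ω
V = IR = 18 × 75.32 = 1360 V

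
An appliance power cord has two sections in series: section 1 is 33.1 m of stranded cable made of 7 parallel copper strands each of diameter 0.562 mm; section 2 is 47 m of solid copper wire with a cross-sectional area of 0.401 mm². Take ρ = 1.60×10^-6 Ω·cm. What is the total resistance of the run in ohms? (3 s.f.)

2.18 Ω

ρ = 1.60×10^-6 Ω·cm = 1.60×10^-8 Ω·m
Section 1: A_strand = π(2.8100e-04)² = 2.481e-07 m²; R₁ = ρL/(N·A_s) = (1.60×10^-8)(33.1)/(7×2.481e-07) = 0.305 Ω
Section 2: A = 0.401 mm² = 4.010e-07 m²
R₂ = (1.60×10^-8)(47)/(4.010e-07) = 1.875 Ω
R = R₁ + R₂ = 2.18 Ω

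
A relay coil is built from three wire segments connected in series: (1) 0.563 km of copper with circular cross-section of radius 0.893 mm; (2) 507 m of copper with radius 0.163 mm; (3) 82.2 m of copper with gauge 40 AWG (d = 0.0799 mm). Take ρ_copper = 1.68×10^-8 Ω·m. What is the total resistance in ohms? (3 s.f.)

Seg 1: A = πr² = π(8.9300e-04 m)² = 2.505e-06 m²
R_1 = (1.68×10^-8)(563)/(2.505e-06) = 3.775 Ω
Seg 2: A = πr² = π(1.6300e-04 m)² = 8.347e-08 m²
R_2 = (1.68×10^-8)(507)/(8.347e-08) = 102 Ω
Seg 3: A = π(0.0799/2 mm)² = π(3.9950e-05 m)² = 5.014e-09 m²
R_3 = (1.68×10^-8)(82.2)/(5.014e-09) = 275.4 Ω
R_total = R_1 + R_2 + R_3 = 381 Ω

381 Ω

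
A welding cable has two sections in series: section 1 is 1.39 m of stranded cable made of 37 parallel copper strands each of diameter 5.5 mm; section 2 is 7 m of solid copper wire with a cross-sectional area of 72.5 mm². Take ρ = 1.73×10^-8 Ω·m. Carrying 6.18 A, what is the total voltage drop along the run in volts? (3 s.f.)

0.0105 V

Section 1: A_strand = π(2.7500e-03)² = 2.376e-05 m²; R₁ = ρL/(N·A_s) = (1.73×10^-8)(1.39)/(37×2.376e-05) = 2.736×10^-5 Ω
Section 2: A = 72.5 mm² = 7.250e-05 m²
R₂ = (1.73×10^-8)(7)/(7.250e-05) = 0.00167 Ω
R = R₁ + R₂ = 0.001698 Ω
V = IR = 6.18 × 0.001698 = 0.0105 V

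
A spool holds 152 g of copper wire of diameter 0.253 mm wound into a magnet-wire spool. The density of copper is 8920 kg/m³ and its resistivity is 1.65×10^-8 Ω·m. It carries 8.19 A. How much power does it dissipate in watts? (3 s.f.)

A = π(d/2)² = π(1.2650e-04 m)² = 5.0273e-08 m²
L = m/(density·A) = 0.152/(8920×5.0273e-08) = 339 m
R = ρL/A = (1.65×10^-8)(339)/(5.0273e-08) = 111.3 Ω
P = I²R = (8.19)² × 111.3 = 7460 W

7460 W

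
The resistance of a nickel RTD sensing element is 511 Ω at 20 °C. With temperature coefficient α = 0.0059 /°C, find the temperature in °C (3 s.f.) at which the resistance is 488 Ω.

12.4 °C

R = R₀(1 + α(T − T₀)) ⇒ T = T₀ + (R/R₀ − 1)/α
T = 20 + (488/511 − 1)/0.0059 = 20 + (-0.04501)/0.0059 = 12.4 °C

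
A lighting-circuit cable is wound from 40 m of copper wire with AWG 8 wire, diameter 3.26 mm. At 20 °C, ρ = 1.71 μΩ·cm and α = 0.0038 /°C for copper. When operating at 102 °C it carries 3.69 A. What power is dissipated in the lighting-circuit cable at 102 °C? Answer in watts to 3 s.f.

ρ = 1.71 μΩ·cm = 1.71×10^-8 Ω·m
A = π(3.26/2 mm)² = π(1.6300e-03 m)² = 8.347e-06 m²
R₍20₎ = ρL/A = (1.71×10^-8)(40)/(8.347e-06) = 0.08195 Ω
R₍102₎ = R₍20₎(1 + αΔT) = 0.08195 × (1 + 0.0038×82) = 0.1075 Ω
P = I²R = (3.69)² × 0.1075 = 1.46 W

1.46 W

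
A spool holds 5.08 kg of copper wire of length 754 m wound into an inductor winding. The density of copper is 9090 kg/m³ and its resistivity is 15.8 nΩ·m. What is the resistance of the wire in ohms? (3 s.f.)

ρ = 15.8 nΩ·m = 1.58×10^-8 Ω·m
A = m/(density·L) = 5.08/(9090×754) = 7.4119e-07 m²
R = ρL/A = (1.58×10^-8)(754)/(7.4119e-07) = 16.1 Ω

16.1 Ω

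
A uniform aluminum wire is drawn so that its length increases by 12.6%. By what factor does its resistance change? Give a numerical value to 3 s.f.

1.27

k = 1 + 12.6/100 = 1.126; volume constant ⇒ A' = A/k, so R' = k²R.
Factor = 1.27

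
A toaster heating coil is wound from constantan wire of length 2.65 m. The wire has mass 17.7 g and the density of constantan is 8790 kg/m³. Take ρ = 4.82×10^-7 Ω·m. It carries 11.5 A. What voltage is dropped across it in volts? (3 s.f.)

19.3 V

A = m/(density·L) = 0.0177/(8790×2.65) = 7.5987e-07 m²
R = ρL/A = (4.82×10^-7)(2.65)/(7.5987e-07) = 1.681 Ω
V = IR = 11.5 × 1.681 = 19.3 V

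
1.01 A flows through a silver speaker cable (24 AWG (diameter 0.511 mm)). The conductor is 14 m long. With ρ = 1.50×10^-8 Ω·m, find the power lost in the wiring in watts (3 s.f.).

1.04 W

A = π(0.511/2 mm)² = π(2.5550e-04 m)² = 2.051e-07 m²
R = ρL/A = (1.50×10^-8)(14)/(2.051e-07) = 1.024 Ω
P = I²R = (1.01)² × 1.024 = 1.04 W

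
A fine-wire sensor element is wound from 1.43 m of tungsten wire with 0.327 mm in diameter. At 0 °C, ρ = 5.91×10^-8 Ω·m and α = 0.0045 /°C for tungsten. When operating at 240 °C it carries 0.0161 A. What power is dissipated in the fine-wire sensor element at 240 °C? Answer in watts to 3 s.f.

5.43×10^-4 W

A = π(d/2)² = π(1.6350e-04 m)² = 8.398e-08 m²
R₍0₎ = ρL/A = (5.91×10^-8)(1.43)/(8.398e-08) = 1.006 Ω
R₍240₎ = R₍0₎(1 + αΔT) = 1.006 × (1 + 0.0045×240) = 2.093 Ω
P = I²R = (0.0161)² × 2.093 = 5.43×10^-4 W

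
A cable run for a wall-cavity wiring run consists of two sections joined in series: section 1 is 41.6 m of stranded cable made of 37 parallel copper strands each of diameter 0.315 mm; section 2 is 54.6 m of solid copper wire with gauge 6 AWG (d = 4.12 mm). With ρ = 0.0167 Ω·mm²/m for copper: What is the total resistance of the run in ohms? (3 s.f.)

0.309 Ω

ρ = 0.0167 Ω·mm²/m = 1.67×10^-8 Ω·m
Section 1: A_strand = π(1.5750e-04)² = 7.793e-08 m²; R₁ = ρL/(N·A_s) = (1.67×10^-8)(41.6)/(37×7.793e-08) = 0.2409 Ω
Section 2: A = π(4.12/2 mm)² = π(2.0600e-03 m)² = 1.333e-05 m²
R₂ = (1.67×10^-8)(54.6)/(1.333e-05) = 0.0684 Ω
R = R₁ + R₂ = 0.309 Ω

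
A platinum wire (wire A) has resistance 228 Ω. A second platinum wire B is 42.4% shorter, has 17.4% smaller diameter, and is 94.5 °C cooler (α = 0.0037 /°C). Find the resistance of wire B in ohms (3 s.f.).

125 Ω

R ∝ ρL/d² with ρ ∝ (1+αΔT), so R_B/R_A = (1 − 42.4/100) × (1 − 17.4/100)⁻² × (1 − 0.0037×94.5)
= 0.576 × 1.466 × 0.6503 = 0.5491
R_B = 0.5491 × 228 = 125 Ω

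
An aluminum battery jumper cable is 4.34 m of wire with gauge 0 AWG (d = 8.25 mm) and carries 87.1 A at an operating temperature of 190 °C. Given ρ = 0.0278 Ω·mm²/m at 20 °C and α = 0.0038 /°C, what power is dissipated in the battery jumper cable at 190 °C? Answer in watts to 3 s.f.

28.2 W

ρ = 0.0278 Ω·mm²/m = 2.78×10^-8 Ω·m
A = π(8.25/2 mm)² = π(4.1250e-03 m)² = 5.346e-05 m²
R₍20₎ = ρL/A = (2.78×10^-8)(4.34)/(5.346e-05) = 0.002257 Ω
R₍190₎ = R₍20₎(1 + αΔT) = 0.002257 × (1 + 0.0038×170) = 0.003715 Ω
P = I²R = (87.1)² × 0.003715 = 28.2 W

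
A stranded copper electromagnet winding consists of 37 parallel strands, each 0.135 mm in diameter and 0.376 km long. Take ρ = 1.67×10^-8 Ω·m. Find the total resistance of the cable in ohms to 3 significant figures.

11.9 Ω

A_strand = π(6.7500e-05 m)² = 1.431e-08 m²
R_strand = ρL/A = (1.67×10^-8)(376)/(1.431e-08) = 438.7 Ω
R_total = R_strand/N = 438.7/37 = 11.9 Ω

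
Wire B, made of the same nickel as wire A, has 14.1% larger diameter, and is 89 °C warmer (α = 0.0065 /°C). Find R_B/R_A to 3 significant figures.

R ∝ ρL/d² with ρ ∝ (1+αΔT), so R_B/R_A = (1 + 14.1/100)⁻² × (1 + 0.0065×89)
= 0.7681 × 1.579 = 1.21

1.21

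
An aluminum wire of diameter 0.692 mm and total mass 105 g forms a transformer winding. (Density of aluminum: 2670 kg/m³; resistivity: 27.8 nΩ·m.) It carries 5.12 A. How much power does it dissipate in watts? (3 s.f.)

ρ = 27.8 nΩ·m = 2.78×10^-8 Ω·m
A = π(d/2)² = π(3.4600e-04 m)² = 3.7610e-07 m²
L = m/(density·A) = 0.105/(2670×3.7610e-07) = 104.6 m
R = ρL/A = (2.78×10^-8)(104.6)/(3.7610e-07) = 7.729 Ω
P = I²R = (5.12)² × 7.729 = 203 W

203 W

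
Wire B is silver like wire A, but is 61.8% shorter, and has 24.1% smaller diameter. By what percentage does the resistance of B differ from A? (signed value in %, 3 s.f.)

R ∝ L/d², so R_B/R_A = (1 − 61.8/100) × (1 − 24.1/100)⁻²
= 0.382 × 1.736 = 0.6631
(R_B − R_A)/R_A = 0.6631 − 1 = -33.7%

-33.7%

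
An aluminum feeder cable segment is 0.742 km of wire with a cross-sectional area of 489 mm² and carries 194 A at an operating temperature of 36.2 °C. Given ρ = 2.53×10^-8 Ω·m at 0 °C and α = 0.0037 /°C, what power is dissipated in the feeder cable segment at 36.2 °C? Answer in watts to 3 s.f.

A = 489 mm² = 4.890e-04 m²
R₍0₎ = ρL/A = (2.53×10^-8)(742)/(4.890e-04) = 0.03839 Ω
R₍36.2₎ = R₍0₎(1 + αΔT) = 0.03839 × (1 + 0.0037×36.2) = 0.04353 Ω
P = I²R = (194)² × 0.04353 = 1640 W

1640 W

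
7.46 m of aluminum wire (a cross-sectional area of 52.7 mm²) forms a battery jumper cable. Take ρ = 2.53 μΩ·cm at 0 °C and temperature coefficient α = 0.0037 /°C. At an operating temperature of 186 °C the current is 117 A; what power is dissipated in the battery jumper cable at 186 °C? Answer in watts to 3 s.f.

ρ = 2.53 μΩ·cm = 2.53×10^-8 Ω·m
A = 52.7 mm² = 5.270e-05 m²
R₍0₎ = ρL/A = (2.53×10^-8)(7.46)/(5.270e-05) = 0.003581 Ω
R₍186₎ = R₍0₎(1 + αΔT) = 0.003581 × (1 + 0.0037×186) = 0.006046 Ω
P = I²R = (117)² × 0.006046 = 82.8 W

82.8 W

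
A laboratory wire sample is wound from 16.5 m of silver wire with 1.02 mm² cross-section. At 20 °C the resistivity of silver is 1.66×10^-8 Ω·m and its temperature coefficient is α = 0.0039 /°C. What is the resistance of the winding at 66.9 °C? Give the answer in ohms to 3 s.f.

A = 1.02 mm² = 1.020e-06 m²
R₍20°C₎ = ρL/A = (1.66×10^-8)(16.5)/(1.020e-06) = 0.2685 Ω
R = R₀(1 + αΔT) = 0.2685(1 + 0.0039×46.9) = 0.318 Ω

0.318 Ω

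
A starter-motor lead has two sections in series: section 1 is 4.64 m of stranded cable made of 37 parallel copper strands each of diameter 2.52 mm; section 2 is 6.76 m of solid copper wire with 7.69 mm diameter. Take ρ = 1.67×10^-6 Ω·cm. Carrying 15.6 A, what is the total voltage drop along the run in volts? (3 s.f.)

ρ = 1.67×10^-6 Ω·cm = 1.67×10^-8 Ω·m
Section 1: A_strand = π(1.2600e-03)² = 4.988e-06 m²; R₁ = ρL/(N·A_s) = (1.67×10^-8)(4.64)/(37×4.988e-06) = 4.199×10^-4 Ω
Section 2: A = π(d/2)² = π(3.8450e-03 m)² = 4.645e-05 m²
R₂ = (1.67×10^-8)(6.76)/(4.645e-05) = 0.002431 Ω
R = R₁ + R₂ = 0.002851 Ω
V = IR = 15.6 × 0.002851 = 0.0445 V

0.0445 V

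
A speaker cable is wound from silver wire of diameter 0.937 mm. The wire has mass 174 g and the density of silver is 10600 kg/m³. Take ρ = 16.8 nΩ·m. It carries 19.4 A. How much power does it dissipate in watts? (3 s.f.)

218 W

ρ = 16.8 nΩ·m = 1.68×10^-8 Ω·m
A = π(d/2)² = π(4.6850e-04 m)² = 6.8956e-07 m²
L = m/(density·A) = 0.174/(10600×6.8956e-07) = 23.81 m
R = ρL/A = (1.68×10^-8)(23.81)/(6.8956e-07) = 0.58 Ω
P = I²R = (19.4)² × 0.58 = 218 W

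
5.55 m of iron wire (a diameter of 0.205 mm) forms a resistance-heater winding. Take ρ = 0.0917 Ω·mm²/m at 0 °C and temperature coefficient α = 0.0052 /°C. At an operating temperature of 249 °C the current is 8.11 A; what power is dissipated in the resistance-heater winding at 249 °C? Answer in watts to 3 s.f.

ρ = 0.0917 Ω·mm²/m = 9.17×10^-8 Ω·m
A = π(d/2)² = π(1.0250e-04 m)² = 3.301e-08 m²
R₍0₎ = ρL/A = (9.17×10^-8)(5.55)/(3.301e-08) = 15.42 Ω
R₍249₎ = R₍0₎(1 + αΔT) = 15.42 × (1 + 0.0052×249) = 35.38 Ω
P = I²R = (8.11)² × 35.38 = 2330 W

2330 W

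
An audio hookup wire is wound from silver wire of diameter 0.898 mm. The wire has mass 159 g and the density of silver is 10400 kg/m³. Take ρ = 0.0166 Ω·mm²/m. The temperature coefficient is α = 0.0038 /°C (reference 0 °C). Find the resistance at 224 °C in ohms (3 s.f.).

ρ = 0.0166 Ω·mm²/m = 1.66×10^-8 Ω·m
A = π(d/2)² = π(4.4900e-04 m)² = 6.3335e-07 m²
L = m/(density·A) = 0.159/(10400×6.3335e-07) = 24.14 m
R = ρL/A = (1.66×10^-8)(24.14)/(6.3335e-07) = 0.6327 Ω
R(224 °C) = 0.6327 × (1 + 0.0038×224) = 1.17 Ω

1.17 Ω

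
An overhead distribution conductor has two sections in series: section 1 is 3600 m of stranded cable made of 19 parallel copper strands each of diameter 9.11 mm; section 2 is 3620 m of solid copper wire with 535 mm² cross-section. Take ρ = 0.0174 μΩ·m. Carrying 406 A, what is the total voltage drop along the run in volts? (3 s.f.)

68.3 V

ρ = 0.0174 μΩ·m = 1.74×10^-8 Ω·m
Section 1: A_strand = π(4.5550e-03)² = 6.518e-05 m²; R₁ = ρL/(N·A_s) = (1.74×10^-8)(3600)/(19×6.518e-05) = 0.05058 Ω
Section 2: A = 535 mm² = 5.350e-04 m²
R₂ = (1.74×10^-8)(3620)/(5.350e-04) = 0.1177 Ω
R = R₁ + R₂ = 0.1683 Ω
V = IR = 406 × 0.1683 = 68.3 V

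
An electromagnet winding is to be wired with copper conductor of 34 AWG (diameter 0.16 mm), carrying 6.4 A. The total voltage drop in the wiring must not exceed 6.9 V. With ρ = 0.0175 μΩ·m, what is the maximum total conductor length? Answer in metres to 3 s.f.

1.24 m

ρ = 0.0175 μΩ·m = 1.75×10^-8 Ω·m
A = π(0.16/2 mm)² = π(8.0000e-05 m)² = 2.011e-08 m²
L_max = V_max·A/(1·ρI) = (6.9)(2.011e-08)/(1.75×10^-8×6.4) = 1.24 m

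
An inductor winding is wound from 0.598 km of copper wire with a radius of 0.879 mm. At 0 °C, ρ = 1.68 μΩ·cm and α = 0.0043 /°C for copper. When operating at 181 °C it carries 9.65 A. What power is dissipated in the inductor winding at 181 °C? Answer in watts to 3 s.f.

685 W

ρ = 1.68 μΩ·cm = 1.68×10^-8 Ω·m
A = πr² = π(8.7900e-04 m)² = 2.427e-06 m²
R₍0₎ = ρL/A = (1.68×10^-8)(598)/(2.427e-06) = 4.139 Ω
R₍181₎ = R₍0₎(1 + αΔT) = 4.139 × (1 + 0.0043×181) = 7.36 Ω
P = I²R = (9.65)² × 7.36 = 685 W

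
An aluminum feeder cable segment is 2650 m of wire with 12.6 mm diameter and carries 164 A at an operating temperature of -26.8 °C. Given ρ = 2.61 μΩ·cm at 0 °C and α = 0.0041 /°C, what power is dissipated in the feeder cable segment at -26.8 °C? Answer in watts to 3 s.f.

ρ = 2.61 μΩ·cm = 2.61×10^-8 Ω·m
A = π(d/2)² = π(6.3000e-03 m)² = 1.247e-04 m²
R₍0₎ = ρL/A = (2.61×10^-8)(2650)/(1.247e-04) = 0.5547 Ω
R₍-26.8₎ = R₍0₎(1 + αΔT) = 0.5547 × (1 + 0.0041×-26.8) = 0.4937 Ω
P = I²R = (164)² × 0.4937 = 13300 W

13300 W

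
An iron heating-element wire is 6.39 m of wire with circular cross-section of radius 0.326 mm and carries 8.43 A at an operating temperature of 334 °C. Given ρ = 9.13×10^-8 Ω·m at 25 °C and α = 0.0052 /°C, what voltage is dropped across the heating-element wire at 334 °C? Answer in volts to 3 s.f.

38.4 V

A = πr² = π(3.2600e-04 m)² = 3.339e-07 m²
R₍25₎ = ρL/A = (9.13×10^-8)(6.39)/(3.339e-07) = 1.747 Ω
R₍334₎ = R₍25₎(1 + αΔT) = 1.747 × (1 + 0.0052×309) = 4.555 Ω
V = IR = 8.43 × 4.555 = 38.4 V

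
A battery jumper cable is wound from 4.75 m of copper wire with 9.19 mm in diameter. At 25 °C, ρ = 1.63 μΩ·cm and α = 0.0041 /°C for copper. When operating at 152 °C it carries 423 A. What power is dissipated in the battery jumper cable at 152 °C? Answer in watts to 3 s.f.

ρ = 1.63 μΩ·cm = 1.63×10^-8 Ω·m
A = π(d/2)² = π(4.5950e-03 m)² = 6.633e-05 m²
R₍25₎ = ρL/A = (1.63×10^-8)(4.75)/(6.633e-05) = 0.001167 Ω
R₍152₎ = R₍25₎(1 + αΔT) = 0.001167 × (1 + 0.0041×127) = 0.001775 Ω
P = I²R = (423)² × 0.001775 = 318 W

318 W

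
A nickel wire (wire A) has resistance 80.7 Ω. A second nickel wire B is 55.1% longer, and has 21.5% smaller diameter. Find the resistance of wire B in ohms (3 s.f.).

203 Ω

R ∝ L/d², so R_B/R_A = (1 + 55.1/100) × (1 − 21.5/100)⁻²
= 1.551 × 1.623 = 2.517
R_B = 2.517 × 80.7 = 203 Ω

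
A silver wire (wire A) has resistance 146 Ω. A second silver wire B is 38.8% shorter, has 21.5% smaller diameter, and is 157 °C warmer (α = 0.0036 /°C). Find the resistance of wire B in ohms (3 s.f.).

R ∝ ρL/d² with ρ ∝ (1+αΔT), so R_B/R_A = (1 − 38.8/100) × (1 − 21.5/100)⁻² × (1 + 0.0036×157)
= 0.612 × 1.623 × 1.565 = 1.554
R_B = 1.554 × 146 = 227 Ω

227 Ω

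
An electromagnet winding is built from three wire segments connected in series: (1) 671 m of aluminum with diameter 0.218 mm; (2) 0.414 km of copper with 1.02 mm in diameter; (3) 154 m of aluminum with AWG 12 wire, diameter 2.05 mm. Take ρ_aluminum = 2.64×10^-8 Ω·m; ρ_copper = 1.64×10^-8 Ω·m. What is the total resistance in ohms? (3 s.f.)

Seg 1: A = π(d/2)² = π(1.0900e-04 m)² = 3.733e-08 m²
R_1 = (2.64×10^-8)(671)/(3.733e-08) = 474.6 Ω
Seg 2: A = π(d/2)² = π(5.1000e-04 m)² = 8.171e-07 m²
R_2 = (1.64×10^-8)(414)/(8.171e-07) = 8.309 Ω
Seg 3: A = π(2.05/2 mm)² = π(1.0250e-03 m)² = 3.301e-06 m²
R_3 = (2.64×10^-8)(154)/(3.301e-06) = 1.232 Ω
R_total = R_1 + R_2 + R_3 = 484 Ω

484 Ω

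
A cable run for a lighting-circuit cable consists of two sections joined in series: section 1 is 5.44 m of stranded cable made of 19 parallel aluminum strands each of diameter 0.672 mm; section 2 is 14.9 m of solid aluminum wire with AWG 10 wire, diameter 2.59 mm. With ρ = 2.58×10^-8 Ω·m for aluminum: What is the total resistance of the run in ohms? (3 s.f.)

Section 1: A_strand = π(3.3600e-04)² = 3.547e-07 m²; R₁ = ρL/(N·A_s) = (2.58×10^-8)(5.44)/(19×3.547e-07) = 0.02083 Ω
Section 2: A = π(2.59/2 mm)² = π(1.2950e-03 m)² = 5.269e-06 m²
R₂ = (2.58×10^-8)(14.9)/(5.269e-06) = 0.07297 Ω
R = R₁ + R₂ = 0.0938 Ω

0.0938 Ω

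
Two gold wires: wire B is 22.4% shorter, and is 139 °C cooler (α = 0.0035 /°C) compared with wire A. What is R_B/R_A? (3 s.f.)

0.398

R ∝ ρL/d² with ρ ∝ (1+αΔT), so R_B/R_A = (1 − 22.4/100) × (1 − 0.0035×139)
= 0.776 × 0.5135 = 0.398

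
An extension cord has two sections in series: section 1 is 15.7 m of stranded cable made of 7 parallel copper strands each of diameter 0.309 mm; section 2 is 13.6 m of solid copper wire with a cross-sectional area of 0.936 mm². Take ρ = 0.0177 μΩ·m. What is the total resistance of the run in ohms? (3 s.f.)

0.787 Ω

ρ = 0.0177 μΩ·m = 1.77×10^-8 Ω·m
Section 1: A_strand = π(1.5450e-04)² = 7.499e-08 m²; R₁ = ρL/(N·A_s) = (1.77×10^-8)(15.7)/(7×7.499e-08) = 0.5294 Ω
Section 2: A = 0.936 mm² = 9.360e-07 m²
R₂ = (1.77×10^-8)(13.6)/(9.360e-07) = 0.2572 Ω
R = R₁ + R₂ = 0.787 Ω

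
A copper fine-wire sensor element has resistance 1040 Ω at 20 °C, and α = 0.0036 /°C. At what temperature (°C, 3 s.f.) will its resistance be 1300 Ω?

R = R₀(1 + α(T − T₀)) ⇒ T = T₀ + (R/R₀ − 1)/α
T = 20 + (1300/1040 − 1)/0.0036 = 20 + (0.25)/0.0036 = 89.4 °C

89.4 °C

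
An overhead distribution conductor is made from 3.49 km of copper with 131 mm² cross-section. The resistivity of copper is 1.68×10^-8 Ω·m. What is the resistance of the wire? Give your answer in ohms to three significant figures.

0.448 Ω

A = 131 mm² = 1.310e-04 m²
R = ρL/A = (1.68×10^-8)(3490 m)/(1.310e-04 m²) = 0.448 Ω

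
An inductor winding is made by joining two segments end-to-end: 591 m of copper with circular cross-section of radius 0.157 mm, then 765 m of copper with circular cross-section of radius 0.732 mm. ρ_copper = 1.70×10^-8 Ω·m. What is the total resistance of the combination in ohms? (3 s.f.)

Segment 1: A = πr² = π(1.5700e-04 m)² = 7.744e-08 m²
R₁ = ρL/A = (1.70×10^-8)(591)/(7.744e-08) = 129.7 Ω
Segment 2: A = πr² = π(7.3200e-04 m)² = 1.683e-06 m²
R₂ = (1.70×10^-8)(765)/(1.683e-06) = 7.726 Ω
R = R₁ + R₂ = 137 Ω

137 Ω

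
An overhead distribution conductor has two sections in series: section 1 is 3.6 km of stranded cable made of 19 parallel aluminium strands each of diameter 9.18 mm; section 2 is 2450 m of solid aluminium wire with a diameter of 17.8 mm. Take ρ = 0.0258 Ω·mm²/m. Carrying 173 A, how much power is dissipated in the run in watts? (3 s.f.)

9810 W

ρ = 0.0258 Ω·mm²/m = 2.58×10^-8 Ω·m
Section 1: A_strand = π(4.5900e-03)² = 6.619e-05 m²; R₁ = ρL/(N·A_s) = (2.58×10^-8)(3600)/(19×6.619e-05) = 0.07386 Ω
Section 2: A = π(d/2)² = π(8.9000e-03 m)² = 2.488e-04 m²
R₂ = (2.58×10^-8)(2450)/(2.488e-04) = 0.254 Ω
R = R₁ + R₂ = 0.3279 Ω
P = I²R = (173)² × 0.3279 = 9810 W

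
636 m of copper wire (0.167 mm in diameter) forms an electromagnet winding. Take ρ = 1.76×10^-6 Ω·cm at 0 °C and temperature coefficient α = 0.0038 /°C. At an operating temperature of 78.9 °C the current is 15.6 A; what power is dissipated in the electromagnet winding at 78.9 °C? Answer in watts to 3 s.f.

1.62×10^5 W

ρ = 1.76×10^-6 Ω·cm = 1.76×10^-8 Ω·m
A = π(d/2)² = π(8.3500e-05 m)² = 2.190e-08 m²
R₍0₎ = ρL/A = (1.76×10^-8)(636)/(2.190e-08) = 511 Ω
R₍78.9₎ = R₍0₎(1 + αΔT) = 511 × (1 + 0.0038×78.9) = 664.2 Ω
P = I²R = (15.6)² × 664.2 = 1.62×10^5 W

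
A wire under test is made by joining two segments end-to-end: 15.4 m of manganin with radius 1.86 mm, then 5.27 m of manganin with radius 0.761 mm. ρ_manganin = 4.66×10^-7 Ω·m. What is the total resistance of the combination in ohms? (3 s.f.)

2.01 Ω

Segment 1: A = πr² = π(1.8600e-03 m)² = 1.087e-05 m²
R₁ = ρL/A = (4.66×10^-7)(15.4)/(1.087e-05) = 0.6603 Ω
Segment 2: A = πr² = π(7.6100e-04 m)² = 1.819e-06 m²
R₂ = (4.66×10^-7)(5.27)/(1.819e-06) = 1.35 Ω
R = R₁ + R₂ = 2.01 Ω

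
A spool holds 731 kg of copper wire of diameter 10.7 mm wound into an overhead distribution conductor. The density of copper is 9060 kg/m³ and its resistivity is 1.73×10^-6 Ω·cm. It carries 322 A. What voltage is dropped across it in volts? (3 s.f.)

55.6 V

ρ = 1.73×10^-6 Ω·cm = 1.73×10^-8 Ω·m
A = π(d/2)² = π(5.3500e-03 m)² = 8.9920e-05 m²
L = m/(density·A) = 731/(9060×8.9920e-05) = 897.3 m
R = ρL/A = (1.73×10^-8)(897.3)/(8.9920e-05) = 0.1726 Ω
V = IR = 322 × 0.1726 = 55.6 V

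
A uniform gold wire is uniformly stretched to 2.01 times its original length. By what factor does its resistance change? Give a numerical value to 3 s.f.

Volume constant ⇒ A' = A/k with k = 2.01. R' = ρ(kL)/(A/k) = k²R.
Factor = 4.04

4.04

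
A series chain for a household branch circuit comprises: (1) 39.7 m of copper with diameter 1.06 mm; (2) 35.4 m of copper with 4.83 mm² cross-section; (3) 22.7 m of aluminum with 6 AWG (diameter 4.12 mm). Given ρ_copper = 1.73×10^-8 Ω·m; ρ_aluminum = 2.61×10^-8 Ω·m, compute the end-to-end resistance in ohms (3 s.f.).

0.950 Ω

Seg 1: A = π(d/2)² = π(5.3000e-04 m)² = 8.825e-07 m²
R_1 = (1.73×10^-8)(39.7)/(8.825e-07) = 0.7783 Ω
Seg 2: A = 4.83 mm² = 4.830e-06 m²
R_2 = (1.73×10^-8)(35.4)/(4.830e-06) = 0.1268 Ω
Seg 3: A = π(4.12/2 mm)² = π(2.0600e-03 m)² = 1.333e-05 m²
R_3 = (2.61×10^-8)(22.7)/(1.333e-05) = 0.04444 Ω
R_total = R_1 + R_2 + R_3 = 0.950 Ω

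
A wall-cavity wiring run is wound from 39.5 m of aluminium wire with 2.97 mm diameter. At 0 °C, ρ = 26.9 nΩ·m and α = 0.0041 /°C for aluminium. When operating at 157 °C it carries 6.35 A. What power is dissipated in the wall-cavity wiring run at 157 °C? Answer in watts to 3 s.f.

ρ = 26.9 nΩ·m = 2.69×10^-8 Ω·m
A = π(d/2)² = π(1.4850e-03 m)² = 6.928e-06 m²
R₍0₎ = ρL/A = (2.69×10^-8)(39.5)/(6.928e-06) = 0.1534 Ω
R₍157₎ = R₍0₎(1 + αΔT) = 0.1534 × (1 + 0.0041×157) = 0.2521 Ω
P = I²R = (6.35)² × 0.2521 = 10.2 W

10.2 W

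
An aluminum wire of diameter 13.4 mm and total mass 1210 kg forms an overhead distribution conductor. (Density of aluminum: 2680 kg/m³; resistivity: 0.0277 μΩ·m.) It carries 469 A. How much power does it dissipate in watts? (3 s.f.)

ρ = 0.0277 μΩ·m = 2.77×10^-8 Ω·m
A = π(d/2)² = π(6.7000e-03 m)² = 1.4103e-04 m²
L = m/(density·A) = 1210/(2680×1.4103e-04) = 3201 m
R = ρL/A = (2.77×10^-8)(3201)/(1.4103e-04) = 0.6288 Ω
P = I²R = (469)² × 0.6288 = 1.38×10^5 W

1.38×10^5 W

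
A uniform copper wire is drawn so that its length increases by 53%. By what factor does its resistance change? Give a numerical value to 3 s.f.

k = 1 + 53/100 = 1.53; volume constant ⇒ A' = A/k, so R' = k²R.
Factor = 2.34

2.34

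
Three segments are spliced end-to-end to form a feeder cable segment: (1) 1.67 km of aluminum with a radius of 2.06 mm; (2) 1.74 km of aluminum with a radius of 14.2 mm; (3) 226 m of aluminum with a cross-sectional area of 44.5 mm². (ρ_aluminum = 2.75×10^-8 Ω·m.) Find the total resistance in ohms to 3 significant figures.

3.66 Ω

Seg 1: A = πr² = π(2.0600e-03 m)² = 1.333e-05 m²
R_1 = (2.75×10^-8)(1670)/(1.333e-05) = 3.445 Ω
Seg 2: A = πr² = π(1.4200e-02 m)² = 6.335e-04 m²
R_2 = (2.75×10^-8)(1740)/(6.335e-04) = 0.07554 Ω
Seg 3: A = 44.5 mm² = 4.450e-05 m²
R_3 = (2.75×10^-8)(226)/(4.450e-05) = 0.1397 Ω
R_total = R_1 + R_2 + R_3 = 3.66 Ω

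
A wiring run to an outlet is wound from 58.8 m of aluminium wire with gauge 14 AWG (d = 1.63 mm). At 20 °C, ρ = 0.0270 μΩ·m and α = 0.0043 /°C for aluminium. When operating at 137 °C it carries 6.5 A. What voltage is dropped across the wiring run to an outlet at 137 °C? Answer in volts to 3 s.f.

7.43 V

ρ = 0.0270 μΩ·m = 2.70×10^-8 Ω·m
A = π(1.63/2 mm)² = π(8.1500e-04 m)² = 2.087e-06 m²
R₍20₎ = ρL/A = (2.70×10^-8)(58.8)/(2.087e-06) = 0.7608 Ω
R₍137₎ = R₍20₎(1 + αΔT) = 0.7608 × (1 + 0.0043×117) = 1.144 Ω
V = IR = 6.5 × 1.144 = 7.43 V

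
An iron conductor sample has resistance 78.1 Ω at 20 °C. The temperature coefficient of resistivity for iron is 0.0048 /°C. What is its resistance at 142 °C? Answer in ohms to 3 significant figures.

124 Ω

ΔT = 142 − 20 = 122 °C
R = R₀(1 + αΔT) = 78.1 × (1 + 0.0048×122) = 78.1 × 1.586 = 124 Ω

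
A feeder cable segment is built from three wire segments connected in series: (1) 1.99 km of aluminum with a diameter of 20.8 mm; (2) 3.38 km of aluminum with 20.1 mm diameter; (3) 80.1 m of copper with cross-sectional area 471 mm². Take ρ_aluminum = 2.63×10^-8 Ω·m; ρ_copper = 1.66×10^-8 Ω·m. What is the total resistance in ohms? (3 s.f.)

0.437 Ω

Seg 1: A = π(d/2)² = π(1.0400e-02 m)² = 3.398e-04 m²
R_1 = (2.63×10^-8)(1990)/(3.398e-04) = 0.154 Ω
Seg 2: A = π(d/2)² = π(1.0050e-02 m)² = 3.173e-04 m²
R_2 = (2.63×10^-8)(3380)/(3.173e-04) = 0.2801 Ω
Seg 3: A = 471 mm² = 4.710e-04 m²
R_3 = (1.66×10^-8)(80.1)/(4.710e-04) = 0.002823 Ω
R_total = R_1 + R_2 + R_3 = 0.437 Ω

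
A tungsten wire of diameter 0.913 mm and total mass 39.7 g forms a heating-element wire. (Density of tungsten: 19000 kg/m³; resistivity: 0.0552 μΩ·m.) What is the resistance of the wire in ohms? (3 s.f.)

ρ = 0.0552 μΩ·m = 5.52×10^-8 Ω·m
A = π(d/2)² = π(4.5650e-04 m)² = 6.5468e-07 m²
L = m/(density·A) = 0.0397/(19000×6.5468e-07) = 3.192 m
R = ρL/A = (5.52×10^-8)(3.192)/(6.5468e-07) = 0.269 Ω

0.269 Ω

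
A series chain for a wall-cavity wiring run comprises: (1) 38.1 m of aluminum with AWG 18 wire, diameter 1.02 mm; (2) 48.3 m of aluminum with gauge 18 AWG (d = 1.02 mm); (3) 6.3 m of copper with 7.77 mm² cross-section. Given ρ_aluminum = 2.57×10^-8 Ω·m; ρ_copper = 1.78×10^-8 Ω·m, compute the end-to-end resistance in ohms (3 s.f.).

Seg 1: A = π(1.02/2 mm)² = π(5.1000e-04 m)² = 8.171e-07 m²
R_1 = (2.57×10^-8)(38.1)/(8.171e-07) = 1.198 Ω
Seg 2: A = π(1.02/2 mm)² = π(5.1000e-04 m)² = 8.171e-07 m²
R_2 = (2.57×10^-8)(48.3)/(8.171e-07) = 1.519 Ω
Seg 3: A = 7.77 mm² = 7.770e-06 m²
R_3 = (1.78×10^-8)(6.3)/(7.770e-06) = 0.01443 Ω
R_total = R_1 + R_2 + R_3 = 2.73 Ω

2.73 Ω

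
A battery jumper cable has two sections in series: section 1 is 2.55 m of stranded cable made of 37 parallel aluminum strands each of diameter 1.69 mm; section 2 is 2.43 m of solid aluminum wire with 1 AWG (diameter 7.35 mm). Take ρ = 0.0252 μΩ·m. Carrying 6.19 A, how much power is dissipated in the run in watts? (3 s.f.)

ρ = 0.0252 μΩ·m = 2.52×10^-8 Ω·m
Section 1: A_strand = π(8.4500e-04)² = 2.243e-06 m²; R₁ = ρL/(N·A_s) = (2.52×10^-8)(2.55)/(37×2.243e-06) = 7.742×10^-4 Ω
Section 2: A = π(7.35/2 mm)² = π(3.6750e-03 m)² = 4.243e-05 m²
R₂ = (2.52×10^-8)(2.43)/(4.243e-05) = 0.001443 Ω
R = R₁ + R₂ = 0.002217 Ω
P = I²R = (6.19)² × 0.002217 = 0.0850 W

0.0850 W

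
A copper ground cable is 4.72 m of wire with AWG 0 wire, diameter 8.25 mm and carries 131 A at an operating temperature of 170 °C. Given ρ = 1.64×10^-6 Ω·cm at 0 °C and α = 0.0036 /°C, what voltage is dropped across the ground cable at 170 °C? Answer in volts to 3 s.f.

0.306 V

ρ = 1.64×10^-6 Ω·cm = 1.64×10^-8 Ω·m
A = π(8.25/2 mm)² = π(4.1250e-03 m)² = 5.346e-05 m²
R₍0₎ = ρL/A = (1.64×10^-8)(4.72)/(5.346e-05) = 0.001448 Ω
R₍170₎ = R₍0₎(1 + αΔT) = 0.001448 × (1 + 0.0036×170) = 0.002334 Ω
V = IR = 131 × 0.002334 = 0.306 V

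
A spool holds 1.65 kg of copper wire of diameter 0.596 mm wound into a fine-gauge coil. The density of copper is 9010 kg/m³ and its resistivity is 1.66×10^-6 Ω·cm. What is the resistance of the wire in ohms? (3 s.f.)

39.1 Ω

ρ = 1.66×10^-6 Ω·cm = 1.66×10^-8 Ω·m
A = π(d/2)² = π(2.9800e-04 m)² = 2.7899e-07 m²
L = m/(density·A) = 1.65/(9010×2.7899e-07) = 656.4 m
R = ρL/A = (1.66×10^-8)(656.4)/(2.7899e-07) = 39.1 Ω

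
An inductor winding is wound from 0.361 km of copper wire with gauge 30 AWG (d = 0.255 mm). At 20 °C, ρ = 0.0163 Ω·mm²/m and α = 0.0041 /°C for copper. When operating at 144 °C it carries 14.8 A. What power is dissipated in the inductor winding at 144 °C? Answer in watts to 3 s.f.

38100 W

ρ = 0.0163 Ω·mm²/m = 1.63×10^-8 Ω·m
A = π(0.255/2 mm)² = π(1.2750e-04 m)² = 5.107e-08 m²
R₍20₎ = ρL/A = (1.63×10^-8)(361)/(5.107e-08) = 115.2 Ω
R₍144₎ = R₍20₎(1 + αΔT) = 115.2 × (1 + 0.0041×124) = 173.8 Ω
P = I²R = (14.8)² × 173.8 = 38100 W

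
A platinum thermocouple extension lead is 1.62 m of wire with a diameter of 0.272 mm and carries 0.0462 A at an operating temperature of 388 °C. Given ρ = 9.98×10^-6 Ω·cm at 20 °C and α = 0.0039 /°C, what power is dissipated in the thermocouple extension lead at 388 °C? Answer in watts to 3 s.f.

0.0145 W

ρ = 9.98×10^-6 Ω·cm = 9.98×10^-8 Ω·m
A = π(d/2)² = π(1.3600e-04 m)² = 5.811e-08 m²
R₍20₎ = ρL/A = (9.98×10^-8)(1.62)/(5.811e-08) = 2.782 Ω
R₍388₎ = R₍20₎(1 + αΔT) = 2.782 × (1 + 0.0039×368) = 6.776 Ω
P = I²R = (0.0462)² × 6.776 = 0.0145 W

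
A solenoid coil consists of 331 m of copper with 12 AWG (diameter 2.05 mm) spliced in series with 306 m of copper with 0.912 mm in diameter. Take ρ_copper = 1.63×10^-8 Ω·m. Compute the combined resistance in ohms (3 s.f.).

9.27 Ω

Segment 1: A = π(2.05/2 mm)² = π(1.0250e-03 m)² = 3.301e-06 m²
R₁ = ρL/A = (1.63×10^-8)(331)/(3.301e-06) = 1.635 Ω
Segment 2: A = π(d/2)² = π(4.5600e-04 m)² = 6.533e-07 m²
R₂ = (1.63×10^-8)(306)/(6.533e-07) = 7.635 Ω
R = R₁ + R₂ = 9.27 Ω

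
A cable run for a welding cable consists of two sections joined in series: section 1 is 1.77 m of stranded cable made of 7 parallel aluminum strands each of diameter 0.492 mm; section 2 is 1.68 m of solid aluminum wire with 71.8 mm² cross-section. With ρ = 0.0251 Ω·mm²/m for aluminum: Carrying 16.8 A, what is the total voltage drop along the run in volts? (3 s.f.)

0.571 V

ρ = 0.0251 Ω·mm²/m = 2.51×10^-8 Ω·m
Section 1: A_strand = π(2.4600e-04)² = 1.901e-07 m²; R₁ = ρL/(N·A_s) = (2.51×10^-8)(1.77)/(7×1.901e-07) = 0.03338 Ω
Section 2: A = 71.8 mm² = 7.180e-05 m²
R₂ = (2.51×10^-8)(1.68)/(7.180e-05) = 5.873×10^-4 Ω
R = R₁ + R₂ = 0.03397 Ω
V = IR = 16.8 × 0.03397 = 0.571 V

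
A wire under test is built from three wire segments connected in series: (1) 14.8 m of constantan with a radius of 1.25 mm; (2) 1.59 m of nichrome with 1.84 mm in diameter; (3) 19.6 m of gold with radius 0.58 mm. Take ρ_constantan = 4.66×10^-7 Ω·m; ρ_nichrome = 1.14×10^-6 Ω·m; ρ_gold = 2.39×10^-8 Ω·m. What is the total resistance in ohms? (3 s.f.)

Seg 1: A = πr² = π(1.2500e-03 m)² = 4.909e-06 m²
R_1 = (4.66×10^-7)(14.8)/(4.909e-06) = 1.405 Ω
Seg 2: A = π(d/2)² = π(9.2000e-04 m)² = 2.659e-06 m²
R_2 = (1.14×10^-6)(1.59)/(2.659e-06) = 0.6817 Ω
Seg 3: A = πr² = π(5.8000e-04 m)² = 1.057e-06 m²
R_3 = (2.39×10^-8)(19.6)/(1.057e-06) = 0.4432 Ω
R_total = R_1 + R_2 + R_3 = 2.53 Ω

2.53 Ω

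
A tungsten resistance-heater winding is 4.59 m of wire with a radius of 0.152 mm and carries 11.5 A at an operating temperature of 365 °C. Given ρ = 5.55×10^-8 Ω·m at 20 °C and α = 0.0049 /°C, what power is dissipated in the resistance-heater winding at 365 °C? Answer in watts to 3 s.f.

A = πr² = π(1.5200e-04 m)² = 7.258e-08 m²
R₍20₎ = ρL/A = (5.55×10^-8)(4.59)/(7.258e-08) = 3.51 Ω
R₍365₎ = R₍20₎(1 + αΔT) = 3.51 × (1 + 0.0049×345) = 9.443 Ω
P = I²R = (11.5)² × 9.443 = 1250 W

1250 W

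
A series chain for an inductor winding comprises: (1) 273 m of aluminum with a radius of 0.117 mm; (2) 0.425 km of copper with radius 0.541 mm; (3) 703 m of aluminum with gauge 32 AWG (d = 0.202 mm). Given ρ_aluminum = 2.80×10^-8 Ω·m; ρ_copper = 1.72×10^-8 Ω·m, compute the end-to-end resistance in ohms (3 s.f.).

800 Ω

Seg 1: A = πr² = π(1.1700e-04 m)² = 4.301e-08 m²
R_1 = (2.80×10^-8)(273)/(4.301e-08) = 177.7 Ω
Seg 2: A = πr² = π(5.4100e-04 m)² = 9.195e-07 m²
R_2 = (1.72×10^-8)(425)/(9.195e-07) = 7.95 Ω
Seg 3: A = π(0.202/2 mm)² = π(1.0100e-04 m)² = 3.205e-08 m²
R_3 = (2.80×10^-8)(703)/(3.205e-08) = 614.2 Ω
R_total = R_1 + R_2 + R_3 = 800 Ω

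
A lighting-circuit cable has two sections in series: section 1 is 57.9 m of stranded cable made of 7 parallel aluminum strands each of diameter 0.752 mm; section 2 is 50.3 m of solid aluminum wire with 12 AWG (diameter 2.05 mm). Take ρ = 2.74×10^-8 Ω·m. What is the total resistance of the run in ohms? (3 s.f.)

Section 1: A_strand = π(3.7600e-04)² = 4.441e-07 m²; R₁ = ρL/(N·A_s) = (2.74×10^-8)(57.9)/(7×4.441e-07) = 0.5103 Ω
Section 2: A = π(2.05/2 mm)² = π(1.0250e-03 m)² = 3.301e-06 m²
R₂ = (2.74×10^-8)(50.3)/(3.301e-06) = 0.4176 Ω
R = R₁ + R₂ = 0.928 Ω

0.928 Ω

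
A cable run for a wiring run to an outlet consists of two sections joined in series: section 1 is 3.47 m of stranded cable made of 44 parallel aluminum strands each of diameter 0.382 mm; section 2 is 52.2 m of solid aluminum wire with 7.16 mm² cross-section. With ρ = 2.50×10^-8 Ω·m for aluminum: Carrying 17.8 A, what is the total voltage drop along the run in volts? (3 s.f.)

Section 1: A_strand = π(1.9100e-04)² = 1.146e-07 m²; R₁ = ρL/(N·A_s) = (2.50×10^-8)(3.47)/(44×1.146e-07) = 0.0172 Ω
Section 2: A = 7.16 mm² = 7.160e-06 m²
R₂ = (2.50×10^-8)(52.2)/(7.160e-06) = 0.1823 Ω
R = R₁ + R₂ = 0.1995 Ω
V = IR = 17.8 × 0.1995 = 3.55 V

3.55 V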